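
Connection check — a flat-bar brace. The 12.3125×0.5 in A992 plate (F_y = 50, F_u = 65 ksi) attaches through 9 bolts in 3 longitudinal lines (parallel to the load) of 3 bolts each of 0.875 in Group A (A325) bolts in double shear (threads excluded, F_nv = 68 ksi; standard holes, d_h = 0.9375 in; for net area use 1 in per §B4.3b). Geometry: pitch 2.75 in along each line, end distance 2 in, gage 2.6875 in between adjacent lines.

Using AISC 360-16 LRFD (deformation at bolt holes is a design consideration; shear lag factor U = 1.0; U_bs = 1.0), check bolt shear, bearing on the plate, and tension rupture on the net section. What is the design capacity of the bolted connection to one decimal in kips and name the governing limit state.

Bolt shear: A_b = π(0.875)²/4 = 0.60132 in². φR_n = 0.75 × 68 × 0.60132 × 9 × 2 = 552.0 kips.
Bearing (0.5 in plate, F_u = 65 ksi): end bolts L_c = 2 − 0.9375/2 = 1.53125, R_n = min(1.2×1.53125×0.5×65, 2.4×0.875×0.5×65) = 59.719 kips/bolt; interior L_c = 2.75 − 0.9375 = 1.8125, R_n = 68.25 kips/bolt. φR_n = 0.75 × (3×59.719 + 6×68.25) = 441.5 kips.
Tension rupture (net): A_n = (12.3125 − 3×1)×0.5 = 4.6563 in² (U = 1.0, A_e = A_n). φR_n = 0.75 × 65 × 4.6563 = 227.0 kips.
Governing: min(552.0, 441.5, 227.0) = 227.0 kips → net-section rupture.

227.0 kips (net-section rupture governs)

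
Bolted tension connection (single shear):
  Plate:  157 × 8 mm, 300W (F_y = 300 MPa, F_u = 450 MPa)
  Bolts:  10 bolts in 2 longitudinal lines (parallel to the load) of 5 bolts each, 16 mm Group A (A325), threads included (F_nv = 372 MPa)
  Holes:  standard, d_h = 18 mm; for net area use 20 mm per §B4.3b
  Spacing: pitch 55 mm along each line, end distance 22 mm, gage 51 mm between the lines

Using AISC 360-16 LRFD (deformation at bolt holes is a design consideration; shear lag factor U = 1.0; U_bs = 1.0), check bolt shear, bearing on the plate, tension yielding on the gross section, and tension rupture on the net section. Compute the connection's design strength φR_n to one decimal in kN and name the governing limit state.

Bolt shear: A_b = π(16)²/4 = 201.06 mm². φR_n = 0.75 × 372 × 201.06 × 10 × 1 = 561.0 kN.
Bearing (8 mm plate, F_u = 450 MPa): end bolts L_c = 22 − 18/2 = 13, R_n = min(1.2×13×8×450, 2.4×16×8×450) = 56.16 kN/bolt; interior L_c = 55 − 18 = 37, R_n = 138.24 kN/bolt. φR_n = 0.75 × (2×56.16 + 8×138.24) = 913.7 kN.
Tension yield (gross): A_g = 157×8 = 1256 mm². φR_n = 0.90 × 300 × 1256 = 339.1 kN.
Tension rupture (net): A_n = (157 − 2×20)×8 = 936 mm² (U = 1.0, A_e = A_n). φR_n = 0.75 × 450 × 936 = 315.9 kN.
Governing: min(561.0, 913.7, 339.1, 315.9) = 315.9 kN → net-section rupture.

315.9 kN (net-section rupture governs)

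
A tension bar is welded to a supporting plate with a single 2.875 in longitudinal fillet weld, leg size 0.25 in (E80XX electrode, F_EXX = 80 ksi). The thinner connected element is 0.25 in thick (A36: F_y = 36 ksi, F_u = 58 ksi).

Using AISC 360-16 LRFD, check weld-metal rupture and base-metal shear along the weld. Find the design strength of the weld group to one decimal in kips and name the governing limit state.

15.5 kips (base-metal shear governs)

Weld metal: throat = 0.707×0.25 = 0.17675 in, L = 2.875 in. φR_n = 0.75 × 0.6 × 80 × 0.17675 × 2.875 = 18.3 kips.
Base metal shear (0.25 in plate): yield φR_n = 1.0×0.6×36×0.25×2.875 = 15.5 kips; rupture φR_n = 0.75×0.6×58×0.25×2.875 = 18.8 kips; take 15.5 kips (yield).
Governing: min(18.3, 15.5) = 15.5 kips → base-metal shear.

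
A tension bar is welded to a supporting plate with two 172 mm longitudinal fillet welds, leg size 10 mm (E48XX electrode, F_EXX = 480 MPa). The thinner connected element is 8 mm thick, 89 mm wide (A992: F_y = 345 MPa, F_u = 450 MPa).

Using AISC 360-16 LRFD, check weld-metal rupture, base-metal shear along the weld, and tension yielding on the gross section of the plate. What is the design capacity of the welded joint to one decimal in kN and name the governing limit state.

Weld metal: throat = 0.707×10 = 7.07 mm, L = 2×172 = 344 mm. φR_n = 0.75 × 0.6 × 480 × 7.07 × 344 = 525.3 kN.
Base metal shear (8 mm plate): yield φR_n = 1.0×0.6×345×8×344 = 569.7 kN; rupture φR_n = 0.75×0.6×450×8×344 = 557.3 kN; take 557.3 kN (rupture).
Tension yield (gross): A_g = 89×8 = 712 mm². φR_n = 0.90 × 345 × 712 = 221.1 kN.
Governing: min(525.3, 557.3, 221.1) = 221.1 kN → gross-section yield.

221.1 kN (gross-section yield governs)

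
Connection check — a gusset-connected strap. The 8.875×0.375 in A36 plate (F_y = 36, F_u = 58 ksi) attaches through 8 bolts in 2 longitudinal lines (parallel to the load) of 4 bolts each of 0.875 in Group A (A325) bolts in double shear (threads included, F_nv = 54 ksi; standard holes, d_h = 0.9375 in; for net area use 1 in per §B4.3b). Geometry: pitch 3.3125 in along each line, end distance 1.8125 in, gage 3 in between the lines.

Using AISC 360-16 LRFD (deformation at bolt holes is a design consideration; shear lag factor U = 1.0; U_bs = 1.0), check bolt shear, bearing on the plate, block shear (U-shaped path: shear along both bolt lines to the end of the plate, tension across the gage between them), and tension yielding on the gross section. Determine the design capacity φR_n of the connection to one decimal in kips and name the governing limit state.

Bolt shear: A_b = π(0.875)²/4 = 0.60132 in². φR_n = 0.75 × 54 × 0.60132 × 8 × 2 = 389.7 kips.
Bearing (0.375 in plate, F_u = 58 ksi): end bolts L_c = 1.8125 − 0.9375/2 = 1.34375, R_n = min(1.2×1.34375×0.375×58, 2.4×0.875×0.375×58) = 35.072 kips/bolt; interior L_c = 3.3125 − 0.9375 = 2.375, R_n = 45.675 kips/bolt. φR_n = 0.75 × (2×35.072 + 6×45.675) = 258.1 kips.
Block shear: shear path 2×[1.8125+3×3.3125] = 2×11.75 in, A_gv = 8.8125, A_nv = 2×(11.75 − 3.5×1)×0.375 = 6.1875 in²; tension across gage: (3 − 1×1)×0.375 = 0.75 in². R_n = min(0.6×58×6.1875, 0.6×36×8.8125) + 1.0×58×0.75 = min(215.33, 190.35) + 43.5 = 233.85 kips. φR_n = 0.75 × 233.85 = 175.4 kips.
Tension yield (gross): A_g = 8.875×0.375 = 3.3281 in². φR_n = 0.90 × 36 × 3.3281 = 107.8 kips.
Governing: min(389.7, 258.1, 175.4, 107.8) = 107.8 kips → gross-section yield.

107.8 kips (gross-section yield governs)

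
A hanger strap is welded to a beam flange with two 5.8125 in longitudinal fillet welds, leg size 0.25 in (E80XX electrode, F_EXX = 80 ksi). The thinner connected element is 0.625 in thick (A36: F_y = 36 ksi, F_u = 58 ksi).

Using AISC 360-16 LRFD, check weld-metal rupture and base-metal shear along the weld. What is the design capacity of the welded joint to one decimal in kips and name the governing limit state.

74.0 kips (weld metal governs)

Weld metal: throat = 0.707×0.25 = 0.17675 in, L = 2×5.8125 = 11.625 in. φR_n = 0.75 × 0.6 × 80 × 0.17675 × 11.625 = 74.0 kips.
Base metal shear (0.625 in plate): yield φR_n = 1.0×0.6×36×0.625×11.625 = 156.9 kips; rupture φR_n = 0.75×0.6×58×0.625×11.625 = 189.6 kips; take 156.9 kips (yield).
Governing: min(74.0, 156.9) = 74.0 kips → weld metal.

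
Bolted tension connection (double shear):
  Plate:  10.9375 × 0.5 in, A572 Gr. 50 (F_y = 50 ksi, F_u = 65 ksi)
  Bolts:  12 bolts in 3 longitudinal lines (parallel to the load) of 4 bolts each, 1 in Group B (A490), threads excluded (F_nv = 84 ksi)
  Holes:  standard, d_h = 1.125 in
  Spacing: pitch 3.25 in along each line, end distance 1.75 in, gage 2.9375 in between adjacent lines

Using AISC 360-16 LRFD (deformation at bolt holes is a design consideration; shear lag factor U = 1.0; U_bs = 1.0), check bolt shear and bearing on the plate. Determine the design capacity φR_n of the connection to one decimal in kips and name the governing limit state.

Bolt shear: A_b = π(1)²/4 = 0.7854 in². φR_n = 0.75 × 84 × 0.7854 × 12 × 2 = 1187.5 kips.
Bearing (0.5 in plate, F_u = 65 ksi): end bolts L_c = 1.75 − 1.125/2 = 1.1875, R_n = min(1.2×1.1875×0.5×65, 2.4×1×0.5×65) = 46.313 kips/bolt; interior L_c = 3.25 − 1.125 = 2.125, R_n = 78 kips/bolt. φR_n = 0.75 × (3×46.313 + 9×78) = 630.7 kips.
Governing: min(1187.5, 630.7) = 630.7 kips → bearing.

630.7 kips (bearing governs)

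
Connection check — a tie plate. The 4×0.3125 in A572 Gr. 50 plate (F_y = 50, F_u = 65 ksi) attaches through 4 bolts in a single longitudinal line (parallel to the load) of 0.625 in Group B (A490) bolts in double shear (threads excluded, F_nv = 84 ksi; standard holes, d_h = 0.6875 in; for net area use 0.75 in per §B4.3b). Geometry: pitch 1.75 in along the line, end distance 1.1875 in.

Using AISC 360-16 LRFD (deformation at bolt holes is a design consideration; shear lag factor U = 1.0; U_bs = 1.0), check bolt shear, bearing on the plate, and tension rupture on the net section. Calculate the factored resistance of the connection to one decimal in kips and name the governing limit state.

Bolt shear: A_b = π(0.625)²/4 = 0.3068 in². φR_n = 0.75 × 84 × 0.3068 × 4 × 2 = 154.6 kips.
Bearing (0.3125 in plate, F_u = 65 ksi): end bolts L_c = 1.1875 − 0.6875/2 = 0.84375, R_n = min(1.2×0.84375×0.3125×65, 2.4×0.625×0.3125×65) = 20.566 kips/bolt; interior L_c = 1.75 − 0.6875 = 1.0625, R_n = 25.898 kips/bolt. φR_n = 0.75 × (1×20.566 + 3×25.898) = 73.7 kips.
Tension rupture (net): A_n = (4 − 1×0.75)×0.3125 = 1.0156 in² (U = 1.0, A_e = A_n). φR_n = 0.75 × 65 × 1.0156 = 49.5 kips.
Governing: min(154.6, 73.7, 49.5) = 49.5 kips → net-section rupture.

49.5 kips (net-section rupture governs)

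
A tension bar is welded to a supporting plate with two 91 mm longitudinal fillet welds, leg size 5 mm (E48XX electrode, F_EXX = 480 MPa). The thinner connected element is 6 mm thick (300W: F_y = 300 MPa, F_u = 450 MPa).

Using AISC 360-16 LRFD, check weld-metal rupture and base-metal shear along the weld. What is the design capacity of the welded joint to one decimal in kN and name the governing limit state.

Weld metal: throat = 0.707×5 = 3.535 mm, L = 2×91 = 182 mm. φR_n = 0.75 × 0.6 × 480 × 3.535 × 182 = 139.0 kN.
Base metal shear (6 mm plate): yield φR_n = 1.0×0.6×300×6×182 = 196.6 kN; rupture φR_n = 0.75×0.6×450×6×182 = 221.1 kN; take 196.6 kN (yield).
Governing: min(139.0, 196.6) = 139.0 kN → weld metal.

139.0 kN (weld metal governs)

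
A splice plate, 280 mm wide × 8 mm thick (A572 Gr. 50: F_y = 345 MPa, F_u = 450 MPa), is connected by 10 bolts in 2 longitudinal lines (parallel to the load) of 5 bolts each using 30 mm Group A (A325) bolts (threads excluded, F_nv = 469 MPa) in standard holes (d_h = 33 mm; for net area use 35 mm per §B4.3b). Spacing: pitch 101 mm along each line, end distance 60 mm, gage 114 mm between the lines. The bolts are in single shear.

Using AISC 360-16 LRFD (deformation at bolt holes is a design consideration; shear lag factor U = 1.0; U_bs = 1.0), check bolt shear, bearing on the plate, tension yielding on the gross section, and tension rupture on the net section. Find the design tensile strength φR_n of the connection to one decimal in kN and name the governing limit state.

Bolt shear: A_b = π(30)²/4 = 706.86 mm². φR_n = 0.75 × 469 × 706.86 × 10 × 1 = 2486.4 kN.
Bearing (8 mm plate, F_u = 450 MPa): end bolts L_c = 60 − 33/2 = 43.5, R_n = min(1.2×43.5×8×450, 2.4×30×8×450) = 187.92 kN/bolt; interior L_c = 101 − 33 = 68, R_n = 259.2 kN/bolt. φR_n = 0.75 × (2×187.92 + 8×259.2) = 1837.1 kN.
Tension yield (gross): A_g = 280×8 = 2240 mm². φR_n = 0.90 × 345 × 2240 = 695.5 kN.
Tension rupture (net): A_n = (280 − 2×35)×8 = 1680 mm² (U = 1.0, A_e = A_n). φR_n = 0.75 × 450 × 1680 = 567.0 kN.
Governing: min(2486.4, 1837.1, 695.5, 567.0) = 567.0 kN → net-section rupture.

567.0 kN (net-section rupture governs)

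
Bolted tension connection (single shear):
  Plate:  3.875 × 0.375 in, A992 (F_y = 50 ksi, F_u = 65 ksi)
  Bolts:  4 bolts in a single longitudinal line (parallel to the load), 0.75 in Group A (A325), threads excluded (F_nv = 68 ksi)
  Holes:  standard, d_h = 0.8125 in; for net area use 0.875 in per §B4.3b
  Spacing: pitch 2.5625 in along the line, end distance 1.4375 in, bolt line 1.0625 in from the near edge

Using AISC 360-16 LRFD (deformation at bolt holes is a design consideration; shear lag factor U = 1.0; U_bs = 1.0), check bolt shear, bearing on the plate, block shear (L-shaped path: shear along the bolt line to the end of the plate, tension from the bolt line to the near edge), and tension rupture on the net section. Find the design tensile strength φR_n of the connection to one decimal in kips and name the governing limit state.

54.8 kips (net-section rupture governs)

Bolt shear: A_b = π(0.75)²/4 = 0.44179 in². φR_n = 0.75 × 68 × 0.44179 × 4 × 1 = 90.1 kips.
Bearing (0.375 in plate, F_u = 65 ksi): end bolts L_c = 1.4375 − 0.8125/2 = 1.03125, R_n = min(1.2×1.03125×0.375×65, 2.4×0.75×0.375×65) = 30.164 kips/bolt; interior L_c = 2.5625 − 0.8125 = 1.75, R_n = 43.875 kips/bolt. φR_n = 0.75 × (1×30.164 + 3×43.875) = 121.3 kips.
Block shear: shear path 1×[1.4375+3×2.5625] = 1×9.125 in, A_gv = 3.4219, A_nv = 1×(9.125 − 3.5×0.875)×0.375 = 2.2734 in²; tension to near edge: (1.0625 − 0.5×0.875)×0.375 = 0.23438 in². R_n = min(0.6×65×2.2734, 0.6×50×3.4219) + 1.0×65×0.23438 = min(88.663, 102.66) + 15.235 = 103.9 kips. φR_n = 0.75 × 103.9 = 77.9 kips.
Tension rupture (net): A_n = (3.875 − 1×0.875)×0.375 = 1.125 in² (U = 1.0, A_e = A_n). φR_n = 0.75 × 65 × 1.125 = 54.8 kips.
Governing: min(90.1, 121.3, 77.9, 54.8) = 54.8 kips → net-section rupture.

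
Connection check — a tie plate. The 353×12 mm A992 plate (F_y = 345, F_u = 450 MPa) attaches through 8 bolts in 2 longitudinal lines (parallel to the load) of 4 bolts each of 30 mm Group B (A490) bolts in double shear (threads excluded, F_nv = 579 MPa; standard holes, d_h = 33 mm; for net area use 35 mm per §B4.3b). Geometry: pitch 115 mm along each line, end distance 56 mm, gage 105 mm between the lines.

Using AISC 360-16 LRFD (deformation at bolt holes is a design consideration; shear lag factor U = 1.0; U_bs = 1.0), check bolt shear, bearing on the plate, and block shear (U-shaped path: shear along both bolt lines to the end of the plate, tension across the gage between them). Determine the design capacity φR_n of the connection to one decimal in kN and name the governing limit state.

Bolt shear: A_b = π(30)²/4 = 706.86 mm². φR_n = 0.75 × 579 × 706.86 × 8 × 2 = 4911.3 kN.
Bearing (12 mm plate, F_u = 450 MPa): end bolts L_c = 56 − 33/2 = 39.5, R_n = min(1.2×39.5×12×450, 2.4×30×12×450) = 255.96 kN/bolt; interior L_c = 115 − 33 = 82, R_n = 388.8 kN/bolt. φR_n = 0.75 × (2×255.96 + 6×388.8) = 2133.5 kN.
Block shear: shear path 2×[56+3×115] = 2×401 mm, A_gv = 9624, A_nv = 2×(401 − 3.5×35)×12 = 6684 mm²; tension across gage: (105 − 1×35)×12 = 840 mm². R_n = min(0.6×450×6684, 0.6×345×9624) + 1.0×450×840 = min(1804.7, 1992.2) + 378 = 2182.7 kN. φR_n = 0.75 × 2182.7 = 1637.0 kN.
Governing: min(4911.3, 2133.5, 1637.0) = 1637.0 kN → block shear.

1637.0 kN (block shear governs)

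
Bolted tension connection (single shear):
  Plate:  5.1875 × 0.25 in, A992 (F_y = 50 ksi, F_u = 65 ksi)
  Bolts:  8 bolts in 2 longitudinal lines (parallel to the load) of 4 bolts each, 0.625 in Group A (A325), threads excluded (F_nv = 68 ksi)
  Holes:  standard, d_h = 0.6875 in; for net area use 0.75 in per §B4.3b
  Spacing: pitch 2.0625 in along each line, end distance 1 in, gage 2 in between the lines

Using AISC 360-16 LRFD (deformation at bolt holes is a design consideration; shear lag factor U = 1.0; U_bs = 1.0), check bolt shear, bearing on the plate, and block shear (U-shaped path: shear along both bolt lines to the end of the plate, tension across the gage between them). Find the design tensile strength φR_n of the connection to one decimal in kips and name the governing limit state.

Bolt shear: A_b = π(0.625)²/4 = 0.3068 in². φR_n = 0.75 × 68 × 0.3068 × 8 × 1 = 125.2 kips.
Bearing (0.25 in plate, F_u = 65 ksi): end bolts L_c = 1 − 0.6875/2 = 0.65625, R_n = min(1.2×0.65625×0.25×65, 2.4×0.625×0.25×65) = 12.797 kips/bolt; interior L_c = 2.0625 − 0.6875 = 1.375, R_n = 24.375 kips/bolt. φR_n = 0.75 × (2×12.797 + 6×24.375) = 128.9 kips.
Block shear: shear path 2×[1+3×2.0625] = 2×7.1875 in, A_gv = 3.5938, A_nv = 2×(7.1875 − 3.5×0.75)×0.25 = 2.2813 in²; tension across gage: (2 − 1×0.75)×0.25 = 0.3125 in². R_n = min(0.6×65×2.2813, 0.6×50×3.5938) + 1.0×65×0.3125 = min(88.971, 107.81) + 20.313 = 109.28 kips. φR_n = 0.75 × 109.28 = 82.0 kips.
Governing: min(125.2, 128.9, 82.0) = 82.0 kips → block shear.

82.0 kips (block shear governs)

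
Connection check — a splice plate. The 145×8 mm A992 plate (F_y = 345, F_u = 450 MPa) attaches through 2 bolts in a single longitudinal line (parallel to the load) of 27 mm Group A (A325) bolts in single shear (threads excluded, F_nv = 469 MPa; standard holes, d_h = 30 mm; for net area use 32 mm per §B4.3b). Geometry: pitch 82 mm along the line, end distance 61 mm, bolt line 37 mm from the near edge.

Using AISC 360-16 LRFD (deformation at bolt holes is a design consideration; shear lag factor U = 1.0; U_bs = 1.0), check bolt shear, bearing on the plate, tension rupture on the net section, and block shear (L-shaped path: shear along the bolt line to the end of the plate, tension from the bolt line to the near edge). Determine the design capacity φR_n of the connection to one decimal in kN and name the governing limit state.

Bolt shear: A_b = π(27)²/4 = 572.56 mm². φR_n = 0.75 × 469 × 572.56 × 2 × 1 = 402.8 kN.
Bearing (8 mm plate, F_u = 450 MPa): end bolts L_c = 61 − 30/2 = 46, R_n = min(1.2×46×8×450, 2.4×27×8×450) = 198.72 kN/bolt; interior L_c = 82 − 30 = 52, R_n = 224.64 kN/bolt. φR_n = 0.75 × (1×198.72 + 1×224.64) = 317.5 kN.
Tension rupture (net): A_n = (145 − 1×32)×8 = 904 mm² (U = 1.0, A_e = A_n). φR_n = 0.75 × 450 × 904 = 305.1 kN.
Block shear: shear path 1×[61+1×82] = 1×143 mm, A_gv = 1144, A_nv = 1×(143 − 1.5×32)×8 = 760 mm²; tension to near edge: (37 − 0.5×32)×8 = 168 mm². R_n = min(0.6×450×760, 0.6×345×1144) + 1.0×450×168 = min(205.2, 236.81) + 75.6 = 280.8 kN. φR_n = 0.75 × 280.8 = 210.6 kN.
Governing: min(402.8, 317.5, 305.1, 210.6) = 210.6 kN → block shear.

210.6 kN (block shear governs)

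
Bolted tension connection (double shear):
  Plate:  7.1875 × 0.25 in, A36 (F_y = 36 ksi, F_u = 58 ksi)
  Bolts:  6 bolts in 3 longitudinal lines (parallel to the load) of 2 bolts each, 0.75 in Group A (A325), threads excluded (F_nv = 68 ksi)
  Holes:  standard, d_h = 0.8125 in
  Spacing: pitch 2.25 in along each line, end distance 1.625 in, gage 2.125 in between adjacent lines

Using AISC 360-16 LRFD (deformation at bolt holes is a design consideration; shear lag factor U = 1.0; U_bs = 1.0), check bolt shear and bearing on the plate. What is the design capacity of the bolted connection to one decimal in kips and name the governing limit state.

104.0 kips (bearing governs)

Bolt shear: A_b = π(0.75)²/4 = 0.44179 in². φR_n = 0.75 × 68 × 0.44179 × 6 × 2 = 270.4 kips.
Bearing (0.25 in plate, F_u = 58 ksi): end bolts L_c = 1.625 − 0.8125/2 = 1.21875, R_n = min(1.2×1.21875×0.25×58, 2.4×0.75×0.25×58) = 21.206 kips/bolt; interior L_c = 2.25 − 0.8125 = 1.4375, R_n = 25.013 kips/bolt. φR_n = 0.75 × (3×21.206 + 3×25.013) = 104.0 kips.
Governing: min(270.4, 104.0) = 104.0 kips → bearing.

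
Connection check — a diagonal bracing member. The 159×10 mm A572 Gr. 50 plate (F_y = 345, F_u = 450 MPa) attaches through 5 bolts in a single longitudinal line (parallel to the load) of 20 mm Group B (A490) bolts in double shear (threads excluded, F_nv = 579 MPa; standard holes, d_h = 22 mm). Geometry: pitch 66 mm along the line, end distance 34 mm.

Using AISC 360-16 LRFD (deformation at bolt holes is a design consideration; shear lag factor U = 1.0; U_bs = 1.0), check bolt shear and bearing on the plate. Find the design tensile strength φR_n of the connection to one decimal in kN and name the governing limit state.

Bolt shear: A_b = π(20)²/4 = 314.16 mm². φR_n = 0.75 × 579 × 314.16 × 5 × 2 = 1364.2 kN.
Bearing (10 mm plate, F_u = 450 MPa): end bolts L_c = 34 − 22/2 = 23, R_n = min(1.2×23×10×450, 2.4×20×10×450) = 124.2 kN/bolt; interior L_c = 66 − 22 = 44, R_n = 216 kN/bolt. φR_n = 0.75 × (1×124.2 + 4×216) = 741.2 kN.
Governing: min(1364.2, 741.2) = 741.2 kN → bearing.

741.2 kN (bearing governs)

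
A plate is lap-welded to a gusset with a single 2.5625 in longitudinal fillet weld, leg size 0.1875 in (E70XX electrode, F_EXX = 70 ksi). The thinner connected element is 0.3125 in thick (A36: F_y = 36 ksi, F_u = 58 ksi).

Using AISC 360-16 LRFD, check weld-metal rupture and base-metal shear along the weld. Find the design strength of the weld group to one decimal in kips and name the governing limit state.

Weld metal: throat = 0.707×0.1875 = 0.13256 in, L = 2.5625 in. φR_n = 0.75 × 0.6 × 70 × 0.13256 × 2.5625 = 10.7 kips.
Base metal shear (0.3125 in plate): yield φR_n = 1.0×0.6×36×0.3125×2.5625 = 17.3 kips; rupture φR_n = 0.75×0.6×58×0.3125×2.5625 = 20.9 kips; take 17.3 kips (yield).
Governing: min(10.7, 17.3) = 10.7 kips → weld metal.

10.7 kips (weld metal governs)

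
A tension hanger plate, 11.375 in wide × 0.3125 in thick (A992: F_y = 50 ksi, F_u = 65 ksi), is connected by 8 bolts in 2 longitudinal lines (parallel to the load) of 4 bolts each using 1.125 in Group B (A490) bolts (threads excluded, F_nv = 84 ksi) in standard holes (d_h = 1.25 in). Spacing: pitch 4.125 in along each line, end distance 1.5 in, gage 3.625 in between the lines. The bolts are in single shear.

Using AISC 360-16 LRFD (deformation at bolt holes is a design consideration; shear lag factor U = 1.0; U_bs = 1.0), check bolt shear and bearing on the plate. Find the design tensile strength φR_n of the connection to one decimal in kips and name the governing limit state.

278.8 kips (bearing governs)

Bolt shear: A_b = π(1.125)²/4 = 0.99402 in². φR_n = 0.75 × 84 × 0.99402 × 8 × 1 = 501.0 kips.
Bearing (0.3125 in plate, F_u = 65 ksi): end bolts L_c = 1.5 − 1.25/2 = 0.875, R_n = min(1.2×0.875×0.3125×65, 2.4×1.125×0.3125×65) = 21.328 kips/bolt; interior L_c = 4.125 − 1.25 = 2.875, R_n = 54.844 kips/bolt. φR_n = 0.75 × (2×21.328 + 6×54.844) = 278.8 kips.
Governing: min(501.0, 278.8) = 278.8 kips → bearing.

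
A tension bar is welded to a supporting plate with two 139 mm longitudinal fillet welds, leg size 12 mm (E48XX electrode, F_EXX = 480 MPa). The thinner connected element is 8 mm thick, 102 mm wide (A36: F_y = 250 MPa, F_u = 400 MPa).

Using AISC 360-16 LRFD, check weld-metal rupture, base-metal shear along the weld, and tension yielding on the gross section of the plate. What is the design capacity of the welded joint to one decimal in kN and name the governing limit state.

Weld metal: throat = 0.707×12 = 8.484 mm, L = 2×139 = 278 mm. φR_n = 0.75 × 0.6 × 480 × 8.484 × 278 = 509.4 kN.
Base metal shear (8 mm plate): yield φR_n = 1.0×0.6×250×8×278 = 333.6 kN; rupture φR_n = 0.75×0.6×400×8×278 = 400.3 kN; take 333.6 kN (yield).
Tension yield (gross): A_g = 102×8 = 816 mm². φR_n = 0.90 × 250 × 816 = 183.6 kN.
Governing: min(509.4, 333.6, 183.6) = 183.6 kN → gross-section yield.

183.6 kN (gross-section yield governs)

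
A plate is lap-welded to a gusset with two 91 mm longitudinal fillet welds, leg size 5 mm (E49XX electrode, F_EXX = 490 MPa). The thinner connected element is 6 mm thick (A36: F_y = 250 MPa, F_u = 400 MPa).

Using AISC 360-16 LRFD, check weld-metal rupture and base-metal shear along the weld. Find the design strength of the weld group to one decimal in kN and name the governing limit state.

Weld metal: throat = 0.707×5 = 3.535 mm, L = 2×91 = 182 mm. φR_n = 0.75 × 0.6 × 490 × 3.535 × 182 = 141.9 kN.
Base metal shear (6 mm plate): yield φR_n = 1.0×0.6×250×6×182 = 163.8 kN; rupture φR_n = 0.75×0.6×400×6×182 = 196.6 kN; take 163.8 kN (yield).
Governing: min(141.9, 163.8) = 141.9 kN → weld metal.

141.9 kN (weld metal governs)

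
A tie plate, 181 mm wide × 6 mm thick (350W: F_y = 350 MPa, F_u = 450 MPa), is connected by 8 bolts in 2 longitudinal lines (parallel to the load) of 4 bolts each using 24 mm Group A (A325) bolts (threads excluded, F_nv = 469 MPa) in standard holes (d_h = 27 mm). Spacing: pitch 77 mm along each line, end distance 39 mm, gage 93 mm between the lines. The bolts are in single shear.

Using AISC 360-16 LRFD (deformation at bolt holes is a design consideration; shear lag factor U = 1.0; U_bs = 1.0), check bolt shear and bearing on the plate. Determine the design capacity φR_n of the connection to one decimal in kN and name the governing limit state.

823.8 kN (bearing governs)

Bolt shear: A_b = π(24)²/4 = 452.39 mm². φR_n = 0.75 × 469 × 452.39 × 8 × 1 = 1273.0 kN.
Bearing (6 mm plate, F_u = 450 MPa): end bolts L_c = 39 − 27/2 = 25.5, R_n = min(1.2×25.5×6×450, 2.4×24×6×450) = 82.62 kN/bolt; interior L_c = 77 − 27 = 50, R_n = 155.52 kN/bolt. φR_n = 0.75 × (2×82.62 + 6×155.52) = 823.8 kN.
Governing: min(1273.0, 823.8) = 823.8 kN → bearing.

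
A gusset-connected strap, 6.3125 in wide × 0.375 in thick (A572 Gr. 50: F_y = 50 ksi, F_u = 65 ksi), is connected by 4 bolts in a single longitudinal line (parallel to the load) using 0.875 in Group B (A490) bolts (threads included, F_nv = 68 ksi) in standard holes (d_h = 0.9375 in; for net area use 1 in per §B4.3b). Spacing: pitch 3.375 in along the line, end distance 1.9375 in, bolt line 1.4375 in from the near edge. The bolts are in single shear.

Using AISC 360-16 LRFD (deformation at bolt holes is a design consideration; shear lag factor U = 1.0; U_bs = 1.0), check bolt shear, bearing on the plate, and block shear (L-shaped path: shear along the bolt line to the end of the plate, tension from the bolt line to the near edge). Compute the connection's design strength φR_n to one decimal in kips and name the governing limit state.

111.1 kips (block shear governs)

Bolt shear: A_b = π(0.875)²/4 = 0.60132 in². φR_n = 0.75 × 68 × 0.60132 × 4 × 1 = 122.7 kips.
Bearing (0.375 in plate, F_u = 65 ksi): end bolts L_c = 1.9375 − 0.9375/2 = 1.46875, R_n = min(1.2×1.46875×0.375×65, 2.4×0.875×0.375×65) = 42.961 kips/bolt; interior L_c = 3.375 − 0.9375 = 2.4375, R_n = 51.188 kips/bolt. φR_n = 0.75 × (1×42.961 + 3×51.188) = 147.4 kips.
Block shear: shear path 1×[1.9375+3×3.375] = 1×12.0625 in, A_gv = 4.5234, A_nv = 1×(12.0625 − 3.5×1)×0.375 = 3.2109 in²; tension to near edge: (1.4375 − 0.5×1)×0.375 = 0.35156 in². R_n = min(0.6×65×3.2109, 0.6×50×4.5234) + 1.0×65×0.35156 = min(125.23, 135.7) + 22.851 = 148.08 kips. φR_n = 0.75 × 148.08 = 111.1 kips.
Governing: min(122.7, 147.4, 111.1) = 111.1 kips → block shear.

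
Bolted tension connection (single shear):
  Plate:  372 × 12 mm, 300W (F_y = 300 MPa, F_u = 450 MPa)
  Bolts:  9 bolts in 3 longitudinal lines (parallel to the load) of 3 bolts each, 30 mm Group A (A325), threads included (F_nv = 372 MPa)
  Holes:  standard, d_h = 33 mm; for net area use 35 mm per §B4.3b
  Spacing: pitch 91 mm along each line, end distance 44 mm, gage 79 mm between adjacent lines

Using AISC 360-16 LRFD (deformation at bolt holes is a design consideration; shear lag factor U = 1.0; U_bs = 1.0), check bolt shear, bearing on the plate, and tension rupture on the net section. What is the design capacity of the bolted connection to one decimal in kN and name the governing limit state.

1081.4 kN (net-section rupture governs)

Bolt shear: A_b = π(30)²/4 = 706.86 mm². φR_n = 0.75 × 372 × 706.86 × 9 × 1 = 1774.9 kN.
Bearing (12 mm plate, F_u = 450 MPa): end bolts L_c = 44 − 33/2 = 27.5, R_n = min(1.2×27.5×12×450, 2.4×30×12×450) = 178.2 kN/bolt; interior L_c = 91 − 33 = 58, R_n = 375.84 kN/bolt. φR_n = 0.75 × (3×178.2 + 6×375.84) = 2092.2 kN.
Tension rupture (net): A_n = (372 − 3×35)×12 = 3204 mm² (U = 1.0, A_e = A_n). φR_n = 0.75 × 450 × 3204 = 1081.4 kN.
Governing: min(1774.9, 2092.2, 1081.4) = 1081.4 kN → net-section rupture.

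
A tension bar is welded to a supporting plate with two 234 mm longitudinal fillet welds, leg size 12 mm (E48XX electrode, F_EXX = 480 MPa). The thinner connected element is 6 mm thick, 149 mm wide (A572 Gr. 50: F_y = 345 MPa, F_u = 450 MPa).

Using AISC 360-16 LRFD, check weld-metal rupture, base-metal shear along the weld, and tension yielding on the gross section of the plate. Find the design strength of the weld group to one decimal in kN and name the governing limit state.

277.6 kN (gross-section yield governs)

Weld metal: throat = 0.707×12 = 8.484 mm, L = 2×234 = 468 mm. φR_n = 0.75 × 0.6 × 480 × 8.484 × 468 = 857.6 kN.
Base metal shear (6 mm plate): yield φR_n = 1.0×0.6×345×6×468 = 581.3 kN; rupture φR_n = 0.75×0.6×450×6×468 = 568.6 kN; take 568.6 kN (rupture).
Tension yield (gross): A_g = 149×6 = 894 mm². φR_n = 0.90 × 345 × 894 = 277.6 kN.
Governing: min(857.6, 568.6, 277.6) = 277.6 kN → gross-section yield.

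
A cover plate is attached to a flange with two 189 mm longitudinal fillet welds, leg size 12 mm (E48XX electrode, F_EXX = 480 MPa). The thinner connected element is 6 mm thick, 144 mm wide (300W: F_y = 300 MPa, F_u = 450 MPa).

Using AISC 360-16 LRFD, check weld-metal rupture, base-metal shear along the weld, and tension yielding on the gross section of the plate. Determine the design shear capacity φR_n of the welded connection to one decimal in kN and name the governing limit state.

233.3 kN (gross-section yield governs)

Weld metal: throat = 0.707×12 = 8.484 mm, L = 2×189 = 378 mm. φR_n = 0.75 × 0.6 × 480 × 8.484 × 378 = 692.7 kN.
Base metal shear (6 mm plate): yield φR_n = 1.0×0.6×300×6×378 = 408.2 kN; rupture φR_n = 0.75×0.6×450×6×378 = 459.3 kN; take 408.2 kN (yield).
Tension yield (gross): A_g = 144×6 = 864 mm². φR_n = 0.90 × 300 × 864 = 233.3 kN.
Governing: min(692.7, 408.2, 233.3) = 233.3 kN → gross-section yield.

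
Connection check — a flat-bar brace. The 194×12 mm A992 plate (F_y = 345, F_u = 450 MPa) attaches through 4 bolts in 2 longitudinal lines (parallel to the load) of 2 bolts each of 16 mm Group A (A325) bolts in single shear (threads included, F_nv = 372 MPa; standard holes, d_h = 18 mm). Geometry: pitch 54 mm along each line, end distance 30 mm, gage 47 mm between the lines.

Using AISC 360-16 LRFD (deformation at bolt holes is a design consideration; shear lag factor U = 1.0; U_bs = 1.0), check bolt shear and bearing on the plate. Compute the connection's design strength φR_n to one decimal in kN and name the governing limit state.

Bolt shear: A_b = π(16)²/4 = 201.06 mm². φR_n = 0.75 × 372 × 201.06 × 4 × 1 = 224.4 kN.
Bearing (12 mm plate, F_u = 450 MPa): end bolts L_c = 30 − 18/2 = 21, R_n = min(1.2×21×12×450, 2.4×16×12×450) = 136.08 kN/bolt; interior L_c = 54 − 18 = 36, R_n = 207.36 kN/bolt. φR_n = 0.75 × (2×136.08 + 2×207.36) = 515.2 kN.
Governing: min(224.4, 515.2) = 224.4 kN → bolt shear.

224.4 kN (bolt shear governs)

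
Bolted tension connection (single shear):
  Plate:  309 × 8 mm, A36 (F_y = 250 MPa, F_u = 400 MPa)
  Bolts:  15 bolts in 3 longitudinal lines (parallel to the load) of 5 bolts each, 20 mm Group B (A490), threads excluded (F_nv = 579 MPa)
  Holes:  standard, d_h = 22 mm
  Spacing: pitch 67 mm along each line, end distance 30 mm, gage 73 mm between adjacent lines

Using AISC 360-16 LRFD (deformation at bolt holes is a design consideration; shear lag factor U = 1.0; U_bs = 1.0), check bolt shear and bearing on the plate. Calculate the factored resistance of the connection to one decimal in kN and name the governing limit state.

1546.6 kN (bearing governs)

Bolt shear: A_b = π(20)²/4 = 314.16 mm². φR_n = 0.75 × 579 × 314.16 × 15 × 1 = 2046.4 kN.
Bearing (8 mm plate, F_u = 400 MPa): end bolts L_c = 30 − 22/2 = 19, R_n = min(1.2×19×8×400, 2.4×20×8×400) = 72.96 kN/bolt; interior L_c = 67 − 22 = 45, R_n = 153.6 kN/bolt. φR_n = 0.75 × (3×72.96 + 12×153.6) = 1546.6 kN.
Governing: min(2046.4, 1546.6) = 1546.6 kN → bearing.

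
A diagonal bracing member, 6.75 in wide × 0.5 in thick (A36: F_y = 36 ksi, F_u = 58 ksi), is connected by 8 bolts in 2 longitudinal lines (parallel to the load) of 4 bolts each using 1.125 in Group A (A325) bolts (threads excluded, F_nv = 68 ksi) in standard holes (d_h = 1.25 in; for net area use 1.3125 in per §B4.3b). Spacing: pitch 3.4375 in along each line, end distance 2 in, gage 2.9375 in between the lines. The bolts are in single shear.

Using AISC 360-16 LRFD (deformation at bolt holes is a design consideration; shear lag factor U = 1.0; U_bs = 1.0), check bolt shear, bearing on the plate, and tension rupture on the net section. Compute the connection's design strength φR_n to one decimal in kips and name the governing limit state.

Bolt shear: A_b = π(1.125)²/4 = 0.99402 in². φR_n = 0.75 × 68 × 0.99402 × 8 × 1 = 405.6 kips.
Bearing (0.5 in plate, F_u = 58 ksi): end bolts L_c = 2 − 1.25/2 = 1.375, R_n = min(1.2×1.375×0.5×58, 2.4×1.125×0.5×58) = 47.85 kips/bolt; interior L_c = 3.4375 − 1.25 = 2.1875, R_n = 76.125 kips/bolt. φR_n = 0.75 × (2×47.85 + 6×76.125) = 414.3 kips.
Tension rupture (net): A_n = (6.75 − 2×1.3125)×0.5 = 2.0625 in² (U = 1.0, A_e = A_n). φR_n = 0.75 × 58 × 2.0625 = 89.7 kips.
Governing: min(405.6, 414.3, 89.7) = 89.7 kips → net-section rupture.

89.7 kips (net-section rupture governs)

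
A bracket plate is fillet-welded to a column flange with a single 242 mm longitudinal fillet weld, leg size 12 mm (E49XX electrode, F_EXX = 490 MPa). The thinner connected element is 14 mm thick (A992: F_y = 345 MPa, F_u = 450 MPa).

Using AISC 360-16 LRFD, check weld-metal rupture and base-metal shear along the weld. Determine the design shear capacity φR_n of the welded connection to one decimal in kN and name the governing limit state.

Weld metal: throat = 0.707×12 = 8.484 mm, L = 242 mm. φR_n = 0.75 × 0.6 × 490 × 8.484 × 242 = 452.7 kN.
Base metal shear (14 mm plate): yield φR_n = 1.0×0.6×345×14×242 = 701.3 kN; rupture φR_n = 0.75×0.6×450×14×242 = 686.1 kN; take 686.1 kN (rupture).
Governing: min(452.7, 686.1) = 452.7 kN → weld metal.

452.7 kN (weld metal governs)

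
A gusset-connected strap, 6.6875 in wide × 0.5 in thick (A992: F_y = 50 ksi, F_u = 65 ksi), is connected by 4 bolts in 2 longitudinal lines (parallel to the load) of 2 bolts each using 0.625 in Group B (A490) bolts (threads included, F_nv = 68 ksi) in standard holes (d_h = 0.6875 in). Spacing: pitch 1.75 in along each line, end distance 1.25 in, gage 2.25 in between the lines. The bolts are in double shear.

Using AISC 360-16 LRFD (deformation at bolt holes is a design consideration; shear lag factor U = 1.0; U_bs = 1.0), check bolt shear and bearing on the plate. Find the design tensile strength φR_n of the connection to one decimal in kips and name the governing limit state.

115.2 kips (bearing governs)

Bolt shear: A_b = π(0.625)²/4 = 0.3068 in². φR_n = 0.75 × 68 × 0.3068 × 4 × 2 = 125.2 kips.
Bearing (0.5 in plate, F_u = 65 ksi): end bolts L_c = 1.25 − 0.6875/2 = 0.90625, R_n = min(1.2×0.90625×0.5×65, 2.4×0.625×0.5×65) = 35.344 kips/bolt; interior L_c = 1.75 − 0.6875 = 1.0625, R_n = 41.438 kips/bolt. φR_n = 0.75 × (2×35.344 + 2×41.438) = 115.2 kips.
Governing: min(125.2, 115.2) = 115.2 kips → bearing.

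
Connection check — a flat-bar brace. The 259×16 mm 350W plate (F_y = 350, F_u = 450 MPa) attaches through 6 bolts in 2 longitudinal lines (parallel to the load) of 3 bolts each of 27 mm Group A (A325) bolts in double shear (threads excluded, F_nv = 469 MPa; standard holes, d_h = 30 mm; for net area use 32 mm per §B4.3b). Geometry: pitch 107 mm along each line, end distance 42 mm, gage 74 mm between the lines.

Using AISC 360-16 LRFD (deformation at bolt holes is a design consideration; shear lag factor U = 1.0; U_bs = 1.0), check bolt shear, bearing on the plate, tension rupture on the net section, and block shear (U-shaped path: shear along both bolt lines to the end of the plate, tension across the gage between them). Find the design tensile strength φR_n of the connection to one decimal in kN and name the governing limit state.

1053.0 kN (net-section rupture governs)

Bolt shear: A_b = π(27)²/4 = 572.56 mm². φR_n = 0.75 × 469 × 572.56 × 6 × 2 = 2416.8 kN.
Bearing (16 mm plate, F_u = 450 MPa): end bolts L_c = 42 − 30/2 = 27, R_n = min(1.2×27×16×450, 2.4×27×16×450) = 233.28 kN/bolt; interior L_c = 107 − 30 = 77, R_n = 466.56 kN/bolt. φR_n = 0.75 × (2×233.28 + 4×466.56) = 1749.6 kN.
Tension rupture (net): A_n = (259 − 2×32)×16 = 3120 mm² (U = 1.0, A_e = A_n). φR_n = 0.75 × 450 × 3120 = 1053.0 kN.
Block shear: shear path 2×[42+2×107] = 2×256 mm, A_gv = 8192, A_nv = 2×(256 − 2.5×32)×16 = 5632 mm²; tension across gage: (74 − 1×32)×16 = 672 mm². R_n = min(0.6×450×5632, 0.6×350×8192) + 1.0×450×672 = min(1520.6, 1720.3) + 302.4 = 1823 kN. φR_n = 0.75 × 1823 = 1367.3 kN.
Governing: min(2416.8, 1749.6, 1053.0, 1367.3) = 1053.0 kN → net-section rupture.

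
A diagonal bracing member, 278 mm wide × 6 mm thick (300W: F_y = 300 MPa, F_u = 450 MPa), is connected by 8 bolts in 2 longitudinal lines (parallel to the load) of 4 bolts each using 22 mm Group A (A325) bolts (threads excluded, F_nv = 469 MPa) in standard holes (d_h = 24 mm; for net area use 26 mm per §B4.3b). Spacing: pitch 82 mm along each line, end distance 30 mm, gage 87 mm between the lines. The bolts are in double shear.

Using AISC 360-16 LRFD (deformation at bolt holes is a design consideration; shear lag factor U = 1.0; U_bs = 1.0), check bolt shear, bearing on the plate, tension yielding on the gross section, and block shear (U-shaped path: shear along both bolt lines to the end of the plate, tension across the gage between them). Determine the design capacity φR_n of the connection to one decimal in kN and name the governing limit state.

450.4 kN (gross-section yield governs)

Bolt shear: A_b = π(22)²/4 = 380.13 mm². φR_n = 0.75 × 469 × 380.13 × 8 × 2 = 2139.4 kN.
Bearing (6 mm plate, F_u = 450 MPa): end bolts L_c = 30 − 24/2 = 18, R_n = min(1.2×18×6×450, 2.4×22×6×450) = 58.32 kN/bolt; interior L_c = 82 − 24 = 58, R_n = 142.56 kN/bolt. φR_n = 0.75 × (2×58.32 + 6×142.56) = 729.0 kN.
Tension yield (gross): A_g = 278×6 = 1668 mm². φR_n = 0.90 × 300 × 1668 = 450.4 kN.
Block shear: shear path 2×[30+3×82] = 2×276 mm, A_gv = 3312, A_nv = 2×(276 − 3.5×26)×6 = 2220 mm²; tension across gage: (87 − 1×26)×6 = 366 mm². R_n = min(0.6×450×2220, 0.6×300×3312) + 1.0×450×366 = min(599.4, 596.16) + 164.7 = 760.86 kN. φR_n = 0.75 × 760.86 = 570.6 kN.
Governing: min(2139.4, 729.0, 450.4, 570.6) = 450.4 kN → gross-section yield.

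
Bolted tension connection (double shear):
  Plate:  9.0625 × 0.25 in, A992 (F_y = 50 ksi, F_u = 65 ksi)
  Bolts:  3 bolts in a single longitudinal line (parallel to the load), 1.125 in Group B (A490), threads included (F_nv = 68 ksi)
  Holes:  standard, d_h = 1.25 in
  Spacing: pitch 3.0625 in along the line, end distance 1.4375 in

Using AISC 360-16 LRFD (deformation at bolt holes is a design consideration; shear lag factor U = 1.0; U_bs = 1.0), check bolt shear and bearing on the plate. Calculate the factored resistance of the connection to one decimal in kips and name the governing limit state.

Bolt shear: A_b = π(1.125)²/4 = 0.99402 in². φR_n = 0.75 × 68 × 0.99402 × 3 × 2 = 304.2 kips.
Bearing (0.25 in plate, F_u = 65 ksi): end bolts L_c = 1.4375 − 1.25/2 = 0.8125, R_n = min(1.2×0.8125×0.25×65, 2.4×1.125×0.25×65) = 15.844 kips/bolt; interior L_c = 3.0625 − 1.25 = 1.8125, R_n = 35.344 kips/bolt. φR_n = 0.75 × (1×15.844 + 2×35.344) = 64.9 kips.
Governing: min(304.2, 64.9) = 64.9 kips → bearing.

64.9 kips (bearing governs)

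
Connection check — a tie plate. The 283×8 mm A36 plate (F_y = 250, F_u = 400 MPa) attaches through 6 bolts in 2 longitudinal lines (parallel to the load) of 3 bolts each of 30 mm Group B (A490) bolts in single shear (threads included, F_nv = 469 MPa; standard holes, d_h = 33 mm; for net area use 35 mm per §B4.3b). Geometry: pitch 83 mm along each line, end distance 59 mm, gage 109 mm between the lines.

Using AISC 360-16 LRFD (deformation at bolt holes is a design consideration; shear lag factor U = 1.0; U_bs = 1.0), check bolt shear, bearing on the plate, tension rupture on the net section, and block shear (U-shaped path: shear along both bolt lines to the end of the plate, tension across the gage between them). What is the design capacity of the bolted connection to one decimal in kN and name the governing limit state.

511.2 kN (net-section rupture governs)

Bolt shear: A_b = π(30)²/4 = 706.86 mm². φR_n = 0.75 × 469 × 706.86 × 6 × 1 = 1491.8 kN.
Bearing (8 mm plate, F_u = 400 MPa): end bolts L_c = 59 − 33/2 = 42.5, R_n = min(1.2×42.5×8×400, 2.4×30×8×400) = 163.2 kN/bolt; interior L_c = 83 − 33 = 50, R_n = 192 kN/bolt. φR_n = 0.75 × (2×163.2 + 4×192) = 820.8 kN.
Tension rupture (net): A_n = (283 − 2×35)×8 = 1704 mm² (U = 1.0, A_e = A_n). φR_n = 0.75 × 400 × 1704 = 511.2 kN.
Block shear: shear path 2×[59+2×83] = 2×225 mm, A_gv = 3600, A_nv = 2×(225 − 2.5×35)×8 = 2200 mm²; tension across gage: (109 − 1×35)×8 = 592 mm². R_n = min(0.6×400×2200, 0.6×250×3600) + 1.0×400×592 = min(528, 540) + 236.8 = 764.8 kN. φR_n = 0.75 × 764.8 = 573.6 kN.
Governing: min(1491.8, 820.8, 511.2, 573.6) = 511.2 kN → net-section rupture.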